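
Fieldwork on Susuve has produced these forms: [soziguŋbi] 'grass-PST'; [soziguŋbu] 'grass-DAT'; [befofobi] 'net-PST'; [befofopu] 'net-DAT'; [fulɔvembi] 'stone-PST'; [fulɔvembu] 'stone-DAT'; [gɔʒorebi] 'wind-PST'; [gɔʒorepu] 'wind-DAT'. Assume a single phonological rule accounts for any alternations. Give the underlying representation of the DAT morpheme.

/-pu/

The DAT morpheme has two allomorphs, [-bu] and [-pu].
By contrast the PST suffix keeps its initial [b] throughout — that segment must be underlying.
So the underlying form is /-pu/, and voiceless stops become voiced after a nasal.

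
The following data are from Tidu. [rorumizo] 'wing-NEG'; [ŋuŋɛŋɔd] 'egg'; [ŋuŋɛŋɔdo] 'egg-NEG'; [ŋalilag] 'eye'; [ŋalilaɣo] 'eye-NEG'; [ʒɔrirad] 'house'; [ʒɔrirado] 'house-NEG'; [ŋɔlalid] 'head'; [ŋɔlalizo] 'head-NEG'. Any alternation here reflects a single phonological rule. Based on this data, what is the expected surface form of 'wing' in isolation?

[rorumid]

'head' shows [d] ~ [z] at the end of the stem ([ŋɔlalid] vs [ŋɔlalizo]).
Compare 'house', with invariant [d] in [ʒɔrirad] and [ʒɔrirado]: an analysis with underlying /d/ and a rule producing [z] before the NEG suffix would wrongly predict alternation here too.
The alternation reflects word-final hardening: voiced fricatives become stops word-finally. /z/ is underlying.
From [rorumizo] the stem 'wing' is /rorumiz/; word-finally this yields [rorumid].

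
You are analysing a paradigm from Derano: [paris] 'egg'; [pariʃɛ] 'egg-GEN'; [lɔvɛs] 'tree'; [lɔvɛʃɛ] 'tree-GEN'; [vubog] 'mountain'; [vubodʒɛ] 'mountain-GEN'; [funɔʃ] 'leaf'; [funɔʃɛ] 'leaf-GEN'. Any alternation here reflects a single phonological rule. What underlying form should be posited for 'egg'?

/paris/

The stem for 'egg' ends in [s] in [paris] but [ʃ] in [pariʃɛ].
Compare 'leaf', with invariant [ʃ] in [funɔʃ] and [funɔʃɛ]: an analysis with underlying /ʃ/ and a rule producing [s] in isolation would wrongly predict alternation here too.
Therefore /s/ is basic and [ʃ] is derived by palatalization before a front vowel (/g/ and /s/ become palato-alveolar [dʒ] and [ʃ] before a front vowel).
The underlying form of 'egg' is therefore /paris/.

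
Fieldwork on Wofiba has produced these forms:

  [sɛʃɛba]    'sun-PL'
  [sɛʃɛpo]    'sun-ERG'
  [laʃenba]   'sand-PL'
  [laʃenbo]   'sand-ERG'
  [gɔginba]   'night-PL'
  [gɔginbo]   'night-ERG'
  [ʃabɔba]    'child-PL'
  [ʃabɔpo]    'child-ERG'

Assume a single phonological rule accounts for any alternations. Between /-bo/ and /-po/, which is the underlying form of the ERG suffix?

/-po/

The ERG morpheme has two allomorphs, [-bo] and [-po].
The PL suffix, which begins with [b], is invariant after every stem; so [b] is not altered by any rule here.
The ERG suffix is therefore /-po/ underlyingly, with post-nasal voicing: voiceless stops become voiced after a nasal.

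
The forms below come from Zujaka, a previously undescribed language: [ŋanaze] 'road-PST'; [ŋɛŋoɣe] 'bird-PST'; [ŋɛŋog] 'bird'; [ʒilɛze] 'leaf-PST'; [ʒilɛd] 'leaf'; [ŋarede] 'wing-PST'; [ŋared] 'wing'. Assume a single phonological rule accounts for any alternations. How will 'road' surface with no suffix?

The stem for 'leaf' ends in [z] in [ʒilɛze] but [d] in [ʒilɛd].
The stem 'wing' ([ŋarede], [ŋared]) shows [d] unchanged in both environments, so [d] cannot be basic with [z] derived before the PST suffix.
The underlying segment must be /z/; voiced fricatives become stops word-finally, yielding [d] there.
The one attested form of 'road', [ŋanaze], shows underlying /ŋanaz/. Applying the same rule word-finally gives [ŋanad].

[ŋanad]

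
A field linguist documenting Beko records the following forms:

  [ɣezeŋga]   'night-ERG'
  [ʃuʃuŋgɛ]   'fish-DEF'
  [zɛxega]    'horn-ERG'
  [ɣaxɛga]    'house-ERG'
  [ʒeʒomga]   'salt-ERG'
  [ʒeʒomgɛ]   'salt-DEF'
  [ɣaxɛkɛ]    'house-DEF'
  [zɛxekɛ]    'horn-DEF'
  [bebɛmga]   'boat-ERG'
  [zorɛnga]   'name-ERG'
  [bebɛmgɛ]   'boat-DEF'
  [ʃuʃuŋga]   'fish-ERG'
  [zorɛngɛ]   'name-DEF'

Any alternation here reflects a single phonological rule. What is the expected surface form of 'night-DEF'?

[ɣezeŋgɛ]

The DEF suffix surfaces as [-gɛ] and [-kɛ], depending on the final segment of the stem.
By contrast the ERG suffix keeps its initial [g] throughout — that segment must be underlying.
So the underlying form is /-kɛ/, and voiceless stops become voiced after a nasal.
After 'night', which ends in a nasal, the suffix surfaces as [-gɛ], giving [ɣezeŋgɛ].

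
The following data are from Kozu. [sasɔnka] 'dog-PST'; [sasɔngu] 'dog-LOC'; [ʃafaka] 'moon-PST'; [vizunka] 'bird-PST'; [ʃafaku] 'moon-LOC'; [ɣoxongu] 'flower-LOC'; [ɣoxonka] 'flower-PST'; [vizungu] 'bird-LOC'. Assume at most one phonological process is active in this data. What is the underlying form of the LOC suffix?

/-gu/

The LOC morpheme has two allomorphs, [-gu] and [-ku].
By contrast the PST suffix keeps its initial [k] throughout — that segment must be underlying.
So the underlying form is /-gu/, and voiced stops become voiceless after a vowel.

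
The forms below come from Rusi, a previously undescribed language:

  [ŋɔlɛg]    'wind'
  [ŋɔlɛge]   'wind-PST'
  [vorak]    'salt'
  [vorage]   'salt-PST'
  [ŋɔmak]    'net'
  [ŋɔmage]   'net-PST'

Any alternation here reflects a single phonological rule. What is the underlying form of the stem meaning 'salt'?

/vorak/

'salt' shows [k] ~ [g] at the end of the stem ([vorak] vs [vorage]).
If /g/ were underlying and a rule turned it into [k] in isolation, 'wind' would also alternate; but it has [g] in both [ŋɔlɛg] and [ŋɔlɛge].
The underlying segment must be /k/; voiceless stops become voiced between vowels, yielding [g] there.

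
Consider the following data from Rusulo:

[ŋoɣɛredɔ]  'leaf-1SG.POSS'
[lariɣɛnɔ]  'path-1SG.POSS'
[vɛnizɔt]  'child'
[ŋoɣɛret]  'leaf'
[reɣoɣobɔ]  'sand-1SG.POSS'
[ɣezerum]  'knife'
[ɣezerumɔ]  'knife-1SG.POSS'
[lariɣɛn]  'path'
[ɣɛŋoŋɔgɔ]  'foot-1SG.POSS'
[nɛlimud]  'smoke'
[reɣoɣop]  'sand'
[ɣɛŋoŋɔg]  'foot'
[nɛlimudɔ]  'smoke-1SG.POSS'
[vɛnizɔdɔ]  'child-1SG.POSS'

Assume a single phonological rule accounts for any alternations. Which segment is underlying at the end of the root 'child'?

'child' shows [t] ~ [d] at the end of the stem ([vɛnizɔt] vs [vɛnizɔdɔ]).
Compare 'smoke', with invariant [d] in [nɛlimud] and [nɛlimudɔ]: an analysis with underlying /d/ and a rule producing [t] in isolation would wrongly predict alternation here too.
The underlying segment must be /t/; voiceless stops become voiced between vowels, yielding [d] there.

/t/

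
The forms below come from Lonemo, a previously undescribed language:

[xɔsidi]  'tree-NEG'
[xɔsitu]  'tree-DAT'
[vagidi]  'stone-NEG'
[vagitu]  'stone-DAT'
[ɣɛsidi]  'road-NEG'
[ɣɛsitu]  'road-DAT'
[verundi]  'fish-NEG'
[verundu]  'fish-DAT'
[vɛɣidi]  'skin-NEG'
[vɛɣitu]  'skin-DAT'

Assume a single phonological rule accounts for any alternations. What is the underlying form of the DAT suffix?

The DAT suffix surfaces as [-du] and [-tu], depending on the final segment of the stem.
By contrast the NEG suffix keeps its initial [d] throughout — that segment must be underlying.
The DAT suffix is therefore /-tu/ underlyingly, with post-nasal voicing: voiceless stops become voiced after a nasal.

/-tu/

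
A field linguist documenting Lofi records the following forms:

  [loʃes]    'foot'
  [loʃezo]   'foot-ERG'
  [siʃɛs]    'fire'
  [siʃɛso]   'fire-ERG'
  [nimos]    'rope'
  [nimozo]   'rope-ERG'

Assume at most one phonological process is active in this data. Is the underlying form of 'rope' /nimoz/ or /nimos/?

/nimoz/

'rope' shows [s] ~ [z] at the end of the stem ([nimos] vs [nimozo]).
The stem 'fire' ([siʃɛs], [siʃɛso]) shows [s] unchanged in both environments, so [s] cannot be basic with [z] derived before the ERG suffix.
The underlying segment must be /z/; voiced obstruents become voiceless word-finally, yielding [s] there.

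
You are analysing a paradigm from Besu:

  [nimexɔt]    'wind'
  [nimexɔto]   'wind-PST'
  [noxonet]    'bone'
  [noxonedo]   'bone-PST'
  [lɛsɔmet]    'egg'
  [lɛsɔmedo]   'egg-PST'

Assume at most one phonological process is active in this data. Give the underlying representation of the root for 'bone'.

The root 'bone' surfaces as [noxonet] and [noxonedo], with a stem-final [t] ~ [d] alternation.
Compare 'wind', with invariant [t] in [nimexɔt] and [nimexɔto]: an analysis with underlying /t/ and a rule producing [d] before the PST suffix would wrongly predict alternation here too.
The alternation reflects word-final obstruent devoicing: voiced obstruents become voiceless word-finally. /d/ is underlying.
The underlying form of 'bone' is therefore /noxoned/.

/noxoned/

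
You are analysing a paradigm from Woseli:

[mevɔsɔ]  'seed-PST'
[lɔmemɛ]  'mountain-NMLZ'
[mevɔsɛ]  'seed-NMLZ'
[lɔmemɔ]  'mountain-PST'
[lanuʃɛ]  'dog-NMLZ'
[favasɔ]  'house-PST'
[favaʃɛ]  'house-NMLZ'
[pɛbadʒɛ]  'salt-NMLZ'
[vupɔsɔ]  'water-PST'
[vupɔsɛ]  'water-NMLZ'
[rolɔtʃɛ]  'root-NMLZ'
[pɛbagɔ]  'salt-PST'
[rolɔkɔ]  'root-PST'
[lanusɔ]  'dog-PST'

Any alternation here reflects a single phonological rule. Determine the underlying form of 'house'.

/favaʃ/

The root 'house' surfaces as [favasɔ] and [favaʃɛ], with a stem-final [s] ~ [ʃ] alternation.
Compare 'water', with invariant [s] in [vupɔsɔ] and [vupɔsɛ]: an analysis with underlying /s/ and a rule producing [ʃ] before the NMLZ suffix would wrongly predict alternation here too.
The alternation reflects depalatalization: palato-alveolar /tʃ/, /dʒ/ and /ʃ/ become [k], [g] and [s] when no front vowel follows. /ʃ/ is underlying.
So 'house' = /favaʃ/.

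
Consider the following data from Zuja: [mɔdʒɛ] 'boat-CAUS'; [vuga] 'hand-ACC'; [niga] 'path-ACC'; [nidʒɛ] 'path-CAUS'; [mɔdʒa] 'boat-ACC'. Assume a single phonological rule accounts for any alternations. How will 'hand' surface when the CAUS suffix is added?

[vudʒɛ]

In [niga] and [nidʒɛ] the final segment of 'path' alternates: [g] ~ [dʒ].
If /dʒ/ were underlying and a rule turned it into [g] before the ACC suffix, 'boat' would also alternate; but it has [dʒ] in both [mɔdʒa] and [mɔdʒɛ].
The underlying segment must be /g/; /g/ becomes palato-alveolar [dʒ] before a front vowel, yielding [dʒ] there.
The one attested form of 'hand', [vuga], shows underlying /vug/. Applying the same rule before a front vowel gives [vudʒɛ].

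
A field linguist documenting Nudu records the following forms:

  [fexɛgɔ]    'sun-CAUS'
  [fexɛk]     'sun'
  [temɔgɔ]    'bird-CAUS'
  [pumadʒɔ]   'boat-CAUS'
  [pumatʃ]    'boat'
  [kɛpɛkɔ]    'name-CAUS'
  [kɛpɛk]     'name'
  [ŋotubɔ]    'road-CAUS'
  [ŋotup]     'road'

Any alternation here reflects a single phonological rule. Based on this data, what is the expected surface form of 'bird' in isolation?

[temɔk]

The stem for 'sun' ends in [g] in [fexɛgɔ] but [k] in [fexɛk].
But 'name' keeps [k] in both environments ([kɛpɛkɔ], [kɛpɛk]), so there is no rule changing /k/ to [g] before the CAUS suffix.
So /g/ is underlying, and a rule of word-final obstruent devoicing — voiced obstruents become voiceless word-finally — gives [k].
From [temɔgɔ] the stem 'bird' is /temɔg/; word-finally this yields [temɔk].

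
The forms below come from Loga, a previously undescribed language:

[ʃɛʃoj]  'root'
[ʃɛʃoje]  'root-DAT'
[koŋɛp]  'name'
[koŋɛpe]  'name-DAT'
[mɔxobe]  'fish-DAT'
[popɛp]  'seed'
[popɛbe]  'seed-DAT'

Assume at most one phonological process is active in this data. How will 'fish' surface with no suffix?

The root 'seed' surfaces as [popɛp] and [popɛbe], with a stem-final [p] ~ [b] alternation.
But 'name' keeps [p] in both environments ([koŋɛp], [koŋɛpe]), so there is no rule changing /p/ to [b] before the DAT suffix.
So /b/ is underlying, and a rule of word-final obstruent devoicing — voiced obstruents become voiceless word-finally — gives [p].
The one attested form of 'fish', [mɔxobe], shows underlying /mɔxob/. Applying the same rule word-finally gives [mɔxop].

[mɔxop]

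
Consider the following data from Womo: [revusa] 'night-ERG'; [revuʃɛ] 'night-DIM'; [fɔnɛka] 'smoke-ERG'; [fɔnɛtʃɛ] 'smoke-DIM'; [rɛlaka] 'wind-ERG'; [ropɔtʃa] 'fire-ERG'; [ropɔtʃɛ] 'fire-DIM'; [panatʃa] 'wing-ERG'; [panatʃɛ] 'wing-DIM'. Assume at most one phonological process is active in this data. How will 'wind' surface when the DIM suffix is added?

[rɛlatʃɛ]

In [fɔnɛka] and [fɔnɛtʃɛ] the final segment of 'smoke' alternates: [k] ~ [tʃ].
Compare 'wing', with invariant [tʃ] in [panatʃa] and [panatʃɛ]: an analysis with underlying /tʃ/ and a rule producing [k] before the ERG suffix would wrongly predict alternation here too.
Therefore /k/ is basic and [tʃ] is derived by palatalization before a front vowel (/k/ and /s/ become palato-alveolar [tʃ] and [ʃ] before a front vowel).
From [rɛlaka] the stem 'wind' is /rɛlak/; before a front vowel this yields [rɛlatʃɛ].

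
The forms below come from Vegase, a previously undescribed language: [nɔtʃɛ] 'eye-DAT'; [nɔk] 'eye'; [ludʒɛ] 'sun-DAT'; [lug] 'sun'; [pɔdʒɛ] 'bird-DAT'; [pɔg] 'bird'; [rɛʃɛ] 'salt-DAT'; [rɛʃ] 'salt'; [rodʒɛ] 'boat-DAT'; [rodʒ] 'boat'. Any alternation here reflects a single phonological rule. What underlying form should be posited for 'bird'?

The stem for 'bird' ends in [dʒ] in [pɔdʒɛ] but [g] in [pɔg].
The stem 'boat' ([rodʒɛ], [rodʒ]) shows [dʒ] unchanged in both environments, so [dʒ] cannot be basic with [g] derived in isolation.
The underlying segment must be /g/; /k/ and /g/ become palato-alveolar [tʃ] and [dʒ] before a front vowel, yielding [dʒ] there.

/pɔg/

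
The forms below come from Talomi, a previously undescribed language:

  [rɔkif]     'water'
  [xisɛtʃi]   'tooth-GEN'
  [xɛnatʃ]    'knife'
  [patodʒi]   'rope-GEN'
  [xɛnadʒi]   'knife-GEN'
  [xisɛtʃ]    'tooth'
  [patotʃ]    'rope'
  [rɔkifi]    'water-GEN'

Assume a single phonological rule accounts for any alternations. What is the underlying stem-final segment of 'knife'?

/dʒ/

In [xɛnadʒi] and [xɛnatʃ] the final segment of 'knife' alternates: [dʒ] ~ [tʃ].
Compare 'tooth', with invariant [tʃ] in [xisɛtʃi] and [xisɛtʃ]: an analysis with underlying /tʃ/ and a rule producing [dʒ] before the GEN suffix would wrongly predict alternation here too.
Therefore /dʒ/ is basic and [tʃ] is derived by word-final obstruent devoicing (voiced obstruents become voiceless word-finally).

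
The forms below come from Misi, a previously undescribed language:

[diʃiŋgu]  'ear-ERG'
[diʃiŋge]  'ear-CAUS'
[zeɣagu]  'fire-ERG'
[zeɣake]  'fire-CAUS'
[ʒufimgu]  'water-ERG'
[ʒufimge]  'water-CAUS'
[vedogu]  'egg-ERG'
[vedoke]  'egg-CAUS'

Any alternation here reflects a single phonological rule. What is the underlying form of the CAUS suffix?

The CAUS suffix surfaces as [-ge] and [-ke], depending on the final segment of the stem.
The ERG suffix, which begins with [g], is invariant after every stem; so [g] is not altered by any rule here.
The CAUS suffix is therefore /-ke/ underlyingly, with post-nasal voicing: voiceless stops become voiced after a nasal.

/-ke/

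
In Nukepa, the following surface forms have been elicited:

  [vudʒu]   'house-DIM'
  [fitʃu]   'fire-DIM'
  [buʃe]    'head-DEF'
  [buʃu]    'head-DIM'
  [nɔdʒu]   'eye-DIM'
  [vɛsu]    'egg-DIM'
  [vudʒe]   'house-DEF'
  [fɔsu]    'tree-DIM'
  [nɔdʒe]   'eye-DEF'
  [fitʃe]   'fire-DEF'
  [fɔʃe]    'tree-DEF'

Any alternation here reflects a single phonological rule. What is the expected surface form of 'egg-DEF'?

[vɛʃe]

'tree' shows [s] ~ [ʃ] at the end of the stem ([fɔsu] vs [fɔʃe]).
But 'head' keeps [ʃ] in both environments ([buʃu], [buʃe]), so there is no rule changing /ʃ/ to [s] before the DIM suffix.
The underlying segment must be /s/; /s/ becomes palato-alveolar [ʃ] before a front vowel, yielding [ʃ] there.
The one attested form of 'egg', [vɛsu], shows underlying /vɛs/. Applying the same rule before a front vowel gives [vɛʃe].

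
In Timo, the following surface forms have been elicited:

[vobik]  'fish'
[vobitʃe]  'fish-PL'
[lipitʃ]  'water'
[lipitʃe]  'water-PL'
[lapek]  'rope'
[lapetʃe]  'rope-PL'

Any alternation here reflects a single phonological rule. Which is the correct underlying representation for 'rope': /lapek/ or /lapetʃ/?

The stem for 'rope' ends in [k] in [lapek] but [tʃ] in [lapetʃe].
But 'water' keeps [tʃ] in both environments ([lipitʃ], [lipitʃe]), so there is no rule changing /tʃ/ to [k] in isolation.
The underlying segment must be /k/; /k/ becomes palato-alveolar [tʃ] before a front vowel, yielding [tʃ] there.

/lapek/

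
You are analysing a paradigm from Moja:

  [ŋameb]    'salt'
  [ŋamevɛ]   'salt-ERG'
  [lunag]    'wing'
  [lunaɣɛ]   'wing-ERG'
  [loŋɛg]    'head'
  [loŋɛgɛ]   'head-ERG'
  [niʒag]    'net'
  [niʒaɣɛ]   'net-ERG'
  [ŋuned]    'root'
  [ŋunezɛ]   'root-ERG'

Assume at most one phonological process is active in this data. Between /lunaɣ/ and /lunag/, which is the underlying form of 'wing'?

The root 'wing' surfaces as [lunag] and [lunaɣɛ], with a stem-final [g] ~ [ɣ] alternation.
Compare 'head', with invariant [g] in [loŋɛg] and [loŋɛgɛ]: an analysis with underlying /g/ and a rule producing [ɣ] before the ERG suffix would wrongly predict alternation here too.
Therefore /ɣ/ is basic and [g] is derived by word-final hardening (voiced fricatives become stops word-finally).

/lunaɣ/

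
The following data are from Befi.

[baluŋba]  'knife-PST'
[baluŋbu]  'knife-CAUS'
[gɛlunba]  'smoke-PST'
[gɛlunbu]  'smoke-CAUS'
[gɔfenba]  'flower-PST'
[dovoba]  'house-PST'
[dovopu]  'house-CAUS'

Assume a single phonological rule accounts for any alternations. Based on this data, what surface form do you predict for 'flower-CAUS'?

[gɔfenbu]

The CAUS morpheme has two allomorphs, [-bu] and [-pu].
The PST suffix, which begins with [b], is invariant after every stem; so [b] is not altered by any rule here.
So the underlying form is /-pu/, and voiceless stops become voiced after a nasal.
After 'flower', which ends in a nasal, the suffix surfaces as [-bu], giving [gɔfenbu].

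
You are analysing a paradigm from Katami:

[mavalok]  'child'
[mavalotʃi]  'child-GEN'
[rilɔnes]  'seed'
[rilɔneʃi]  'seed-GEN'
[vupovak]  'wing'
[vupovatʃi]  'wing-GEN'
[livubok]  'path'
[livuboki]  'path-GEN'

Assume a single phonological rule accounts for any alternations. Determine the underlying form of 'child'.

/mavalotʃ/

The stem for 'child' ends in [k] in [mavalok] but [tʃ] in [mavalotʃi].
The stem 'path' ([livubok], [livuboki]) shows [k] unchanged in both environments, so [k] cannot be basic with [tʃ] derived before the GEN suffix.
So /tʃ/ is underlying, and a rule of depalatalization — palato-alveolar /tʃ/ and /ʃ/ become [k] and [s] when no front vowel follows — gives [k].
So 'child' = /mavalotʃ/.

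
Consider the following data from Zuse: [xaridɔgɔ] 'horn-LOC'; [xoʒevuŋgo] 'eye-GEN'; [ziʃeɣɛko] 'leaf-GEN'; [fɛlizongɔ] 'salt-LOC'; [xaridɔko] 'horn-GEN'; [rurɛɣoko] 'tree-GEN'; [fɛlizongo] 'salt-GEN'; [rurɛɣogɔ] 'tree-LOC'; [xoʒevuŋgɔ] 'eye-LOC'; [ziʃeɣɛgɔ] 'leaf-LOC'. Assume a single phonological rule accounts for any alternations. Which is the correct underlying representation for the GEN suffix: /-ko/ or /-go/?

The GEN morpheme has two allomorphs, [-go] and [-ko].
By contrast the LOC suffix keeps its initial [g] throughout — that segment must be underlying.
The GEN suffix is therefore /-ko/ underlyingly, with post-nasal voicing: voiceless stops become voiced after a nasal.

/-ko/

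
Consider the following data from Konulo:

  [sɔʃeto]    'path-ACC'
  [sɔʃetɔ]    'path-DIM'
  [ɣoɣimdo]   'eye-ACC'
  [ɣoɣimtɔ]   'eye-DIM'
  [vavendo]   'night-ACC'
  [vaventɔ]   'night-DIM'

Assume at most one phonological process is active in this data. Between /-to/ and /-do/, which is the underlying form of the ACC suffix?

/-do/

The ACC suffix surfaces as [-do] and [-to], depending on the final segment of the stem.
The DIM suffix, which begins with [t], is invariant after every stem; so [t] is not altered by any rule here.
So the underlying form is /-do/, and voiced stops become voiceless after a vowel.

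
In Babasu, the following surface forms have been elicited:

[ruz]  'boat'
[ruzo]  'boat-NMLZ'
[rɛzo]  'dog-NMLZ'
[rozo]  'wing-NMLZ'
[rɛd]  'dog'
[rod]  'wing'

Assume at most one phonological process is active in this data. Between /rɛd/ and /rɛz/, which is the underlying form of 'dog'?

/rɛd/

'dog' shows [d] ~ [z] at the end of the stem ([rɛd] vs [rɛzo]).
But 'boat' keeps [z] in both environments ([ruz], [ruzo]), so there is no rule changing /z/ to [d] in isolation.
Therefore /d/ is basic and [z] is derived by intervocalic spirantization (voiced stops become fricatives between vowels).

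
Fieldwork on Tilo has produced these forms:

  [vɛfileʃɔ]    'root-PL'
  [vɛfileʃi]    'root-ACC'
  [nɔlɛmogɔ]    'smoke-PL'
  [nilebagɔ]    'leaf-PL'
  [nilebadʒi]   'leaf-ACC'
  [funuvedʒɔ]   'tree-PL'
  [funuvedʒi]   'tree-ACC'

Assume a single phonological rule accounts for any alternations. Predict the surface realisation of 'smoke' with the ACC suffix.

[nɔlɛmodʒi]

'leaf' shows [g] ~ [dʒ] at the end of the stem ([nilebagɔ] vs [nilebadʒi]).
The stem 'tree' ([funuvedʒɔ], [funuvedʒi]) shows [dʒ] unchanged in both environments, so [dʒ] cannot be basic with [g] derived before the PL suffix.
Therefore /g/ is basic and [dʒ] is derived by palatalization before a front vowel (/g/ becomes palato-alveolar [dʒ] before a front vowel).
The one attested form of 'smoke', [nɔlɛmogɔ], shows underlying /nɔlɛmog/. Applying the same rule before a front vowel gives [nɔlɛmodʒi].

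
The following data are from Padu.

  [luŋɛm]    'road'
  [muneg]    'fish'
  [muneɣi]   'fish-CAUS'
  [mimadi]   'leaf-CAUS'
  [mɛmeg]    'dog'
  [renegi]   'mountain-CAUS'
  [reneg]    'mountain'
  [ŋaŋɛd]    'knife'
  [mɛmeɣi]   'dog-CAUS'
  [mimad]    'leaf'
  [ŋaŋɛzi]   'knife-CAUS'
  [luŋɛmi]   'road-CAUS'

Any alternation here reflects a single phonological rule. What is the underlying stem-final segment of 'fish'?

/ɣ/

'fish' shows [g] ~ [ɣ] at the end of the stem ([muneg] vs [muneɣi]).
Compare 'mountain', with invariant [g] in [reneg] and [renegi]: an analysis with underlying /g/ and a rule producing [ɣ] before the CAUS suffix would wrongly predict alternation here too.
The underlying segment must be /ɣ/; voiced fricatives become stops word-finally, yielding [g] there.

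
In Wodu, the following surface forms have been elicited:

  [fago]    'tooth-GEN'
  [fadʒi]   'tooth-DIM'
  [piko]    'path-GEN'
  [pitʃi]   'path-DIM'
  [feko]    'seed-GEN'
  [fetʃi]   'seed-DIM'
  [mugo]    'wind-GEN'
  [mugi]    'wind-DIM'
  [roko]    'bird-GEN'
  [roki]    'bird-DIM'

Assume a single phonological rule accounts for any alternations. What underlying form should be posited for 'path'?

In [piko] and [pitʃi] the final segment of 'path' alternates: [k] ~ [tʃ].
The stem 'bird' ([roko], [roki]) shows [k] unchanged in both environments, so [k] cannot be basic with [tʃ] derived before the DIM suffix.
The alternation reflects depalatalization: palato-alveolar /tʃ/ and /dʒ/ become [k] and [g] when no front vowel follows. /tʃ/ is underlying.
Hence 'path' is /pitʃ/ underlyingly.

/pitʃ/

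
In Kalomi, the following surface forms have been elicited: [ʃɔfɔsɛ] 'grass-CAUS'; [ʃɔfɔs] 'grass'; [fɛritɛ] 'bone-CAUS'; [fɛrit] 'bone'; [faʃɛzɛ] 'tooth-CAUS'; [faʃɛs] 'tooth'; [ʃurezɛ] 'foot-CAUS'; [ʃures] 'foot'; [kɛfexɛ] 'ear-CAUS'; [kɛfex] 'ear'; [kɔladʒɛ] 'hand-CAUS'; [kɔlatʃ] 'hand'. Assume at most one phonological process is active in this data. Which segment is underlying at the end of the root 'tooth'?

In [faʃɛzɛ] and [faʃɛs] the final segment of 'tooth' alternates: [z] ~ [s].
Compare 'grass', with invariant [s] in [ʃɔfɔsɛ] and [ʃɔfɔs]: an analysis with underlying /s/ and a rule producing [z] before the CAUS suffix would wrongly predict alternation here too.
The underlying segment must be /z/; voiced obstruents become voiceless word-finally, yielding [s] there.

/z/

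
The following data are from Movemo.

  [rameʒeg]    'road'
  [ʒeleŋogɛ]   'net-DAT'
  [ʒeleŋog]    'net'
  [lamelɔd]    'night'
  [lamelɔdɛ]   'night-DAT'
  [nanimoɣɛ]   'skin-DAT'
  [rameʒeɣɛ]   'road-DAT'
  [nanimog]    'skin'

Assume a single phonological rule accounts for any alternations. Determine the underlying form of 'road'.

/rameʒeɣ/

'road' shows [g] ~ [ɣ] at the end of the stem ([rameʒeg] vs [rameʒeɣɛ]).
Compare 'net', with invariant [g] in [ʒeleŋog] and [ʒeleŋogɛ]: an analysis with underlying /g/ and a rule producing [ɣ] before the DAT suffix would wrongly predict alternation here too.
Therefore /ɣ/ is basic and [g] is derived by word-final hardening (voiced fricatives become stops word-finally).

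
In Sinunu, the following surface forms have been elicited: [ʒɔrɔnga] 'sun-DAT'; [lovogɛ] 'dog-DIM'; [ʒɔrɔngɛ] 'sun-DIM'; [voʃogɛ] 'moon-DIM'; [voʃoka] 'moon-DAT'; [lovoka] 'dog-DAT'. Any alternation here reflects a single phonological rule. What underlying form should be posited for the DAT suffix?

The DAT suffix surfaces as [-ga] and [-ka], depending on the final segment of the stem.
The DIM suffix, which begins with [g], is invariant after every stem; so [g] is not altered by any rule here.
The DAT suffix is therefore /-ka/ underlyingly, with post-nasal voicing: voiceless stops become voiced after a nasal.

/-ka/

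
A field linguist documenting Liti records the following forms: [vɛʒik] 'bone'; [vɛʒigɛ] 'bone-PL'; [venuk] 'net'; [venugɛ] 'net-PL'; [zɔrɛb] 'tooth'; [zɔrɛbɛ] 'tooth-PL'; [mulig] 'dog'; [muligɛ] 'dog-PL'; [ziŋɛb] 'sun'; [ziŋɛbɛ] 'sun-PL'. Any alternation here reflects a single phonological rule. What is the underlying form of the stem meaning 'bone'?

The root 'bone' surfaces as [vɛʒik] and [vɛʒigɛ], with a stem-final [k] ~ [g] alternation.
If /g/ were underlying and a rule turned it into [k] in isolation, 'dog' would also alternate; but it has [g] in both [mulig] and [muligɛ].
The underlying segment must be /k/; voiceless stops become voiced between vowels, yielding [g] there.
Hence 'bone' is /vɛʒik/ underlyingly.

/vɛʒik/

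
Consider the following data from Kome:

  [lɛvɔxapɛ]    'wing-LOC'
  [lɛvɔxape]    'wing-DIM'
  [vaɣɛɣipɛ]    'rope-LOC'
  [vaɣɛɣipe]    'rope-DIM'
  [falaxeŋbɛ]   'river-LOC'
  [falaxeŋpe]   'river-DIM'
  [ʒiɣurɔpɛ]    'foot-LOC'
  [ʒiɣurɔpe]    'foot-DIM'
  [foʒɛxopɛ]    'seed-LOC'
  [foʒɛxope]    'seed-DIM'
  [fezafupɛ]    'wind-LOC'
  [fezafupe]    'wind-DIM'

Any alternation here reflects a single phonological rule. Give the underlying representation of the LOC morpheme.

The LOC morpheme has two allomorphs, [-bɛ] and [-pɛ].
The DIM suffix, which begins with [p], is invariant after every stem; so [p] is not altered by any rule here.
The LOC suffix is therefore /-bɛ/ underlyingly, with post-vocalic devoicing: voiced stops become voiceless after a vowel.

/-bɛ/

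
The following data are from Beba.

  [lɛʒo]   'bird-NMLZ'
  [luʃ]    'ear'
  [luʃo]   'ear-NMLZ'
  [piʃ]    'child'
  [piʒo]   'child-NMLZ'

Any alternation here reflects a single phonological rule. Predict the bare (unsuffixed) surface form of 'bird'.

[lɛʃ]

'child' shows [ʃ] ~ [ʒ] at the end of the stem ([piʃ] vs [piʒo]).
Compare 'ear', with invariant [ʃ] in [luʃ] and [luʃo]: an analysis with underlying /ʃ/ and a rule producing [ʒ] before the NMLZ suffix would wrongly predict alternation here too.
Therefore /ʒ/ is basic and [ʃ] is derived by word-final obstruent devoicing (voiced obstruents become voiceless word-finally).
From [lɛʒo] the stem 'bird' is /lɛʒ/; word-finally this yields [lɛʃ].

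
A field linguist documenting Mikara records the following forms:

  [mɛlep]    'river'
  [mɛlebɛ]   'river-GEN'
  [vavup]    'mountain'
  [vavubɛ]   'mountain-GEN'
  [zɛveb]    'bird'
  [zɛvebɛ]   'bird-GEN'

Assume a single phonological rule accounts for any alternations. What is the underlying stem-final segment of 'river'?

The stem for 'river' ends in [p] in [mɛlep] but [b] in [mɛlebɛ].
The stem 'bird' ([zɛveb], [zɛvebɛ]) shows [b] unchanged in both environments, so [b] cannot be basic with [p] derived in isolation.
So /p/ is underlying, and a rule of intervocalic voicing — voiceless stops become voiced between vowels — gives [b].

/p/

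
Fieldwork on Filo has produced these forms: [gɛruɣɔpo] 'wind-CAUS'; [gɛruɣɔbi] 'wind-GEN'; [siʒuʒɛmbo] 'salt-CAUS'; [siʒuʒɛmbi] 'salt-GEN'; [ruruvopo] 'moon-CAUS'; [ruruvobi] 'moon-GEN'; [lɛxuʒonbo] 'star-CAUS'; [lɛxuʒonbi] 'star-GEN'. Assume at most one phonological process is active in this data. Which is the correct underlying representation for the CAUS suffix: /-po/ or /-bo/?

The CAUS suffix surfaces as [-bo] and [-po], depending on the final segment of the stem.
The GEN suffix, which begins with [b], is invariant after every stem; so [b] is not altered by any rule here.
The CAUS suffix is therefore /-po/ underlyingly, with post-nasal voicing: voiceless stops become voiced after a nasal.

/-po/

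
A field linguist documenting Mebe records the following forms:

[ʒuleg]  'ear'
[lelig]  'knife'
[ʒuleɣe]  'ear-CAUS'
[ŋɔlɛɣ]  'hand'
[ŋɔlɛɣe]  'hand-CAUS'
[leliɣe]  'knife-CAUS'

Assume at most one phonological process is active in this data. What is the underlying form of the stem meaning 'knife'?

/lelig/

'knife' shows [g] ~ [ɣ] at the end of the stem ([lelig] vs [leliɣe]).
Compare 'hand', with invariant [ɣ] in [ŋɔlɛɣ] and [ŋɔlɛɣe]: an analysis with underlying /ɣ/ and a rule producing [g] in isolation would wrongly predict alternation here too.
Therefore /g/ is basic and [ɣ] is derived by intervocalic spirantization (voiced stops become fricatives between vowels).
The underlying form of 'knife' is therefore /lelig/.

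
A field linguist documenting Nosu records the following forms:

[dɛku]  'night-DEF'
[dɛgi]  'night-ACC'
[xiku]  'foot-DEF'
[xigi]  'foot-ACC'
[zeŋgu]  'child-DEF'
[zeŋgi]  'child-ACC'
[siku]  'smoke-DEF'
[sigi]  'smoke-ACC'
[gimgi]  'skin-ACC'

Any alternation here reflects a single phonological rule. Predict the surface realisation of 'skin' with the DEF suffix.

The DEF morpheme has two allomorphs, [-gu] and [-ku].
The ACC suffix, which begins with [g], is invariant after every stem; so [g] is not altered by any rule here.
The DEF suffix is therefore /-ku/ underlyingly, with post-nasal voicing: voiceless stops become voiced after a nasal.
After 'skin', which ends in a nasal, the suffix surfaces as [-gu], giving [gimgu].

[gimgu]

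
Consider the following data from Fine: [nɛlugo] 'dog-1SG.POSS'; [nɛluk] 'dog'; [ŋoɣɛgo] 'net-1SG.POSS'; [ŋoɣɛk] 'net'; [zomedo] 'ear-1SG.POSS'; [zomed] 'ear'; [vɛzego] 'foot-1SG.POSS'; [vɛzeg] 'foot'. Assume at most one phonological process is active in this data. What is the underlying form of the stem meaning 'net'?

/ŋoɣɛk/

The stem for 'net' ends in [g] in [ŋoɣɛgo] but [k] in [ŋoɣɛk].
Compare 'foot', with invariant [g] in [vɛzego] and [vɛzeg]: an analysis with underlying /g/ and a rule producing [k] in isolation would wrongly predict alternation here too.
The underlying segment must be /k/; voiceless stops become voiced between vowels, yielding [g] there.
So 'net' = /ŋoɣɛk/.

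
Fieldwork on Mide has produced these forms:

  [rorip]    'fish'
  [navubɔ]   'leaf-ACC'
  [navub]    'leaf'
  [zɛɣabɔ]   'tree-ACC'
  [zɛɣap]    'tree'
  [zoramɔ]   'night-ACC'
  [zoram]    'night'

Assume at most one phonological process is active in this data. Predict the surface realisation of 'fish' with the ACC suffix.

[roribɔ]

The root 'tree' surfaces as [zɛɣabɔ] and [zɛɣap], with a stem-final [b] ~ [p] alternation.
The stem 'leaf' ([navubɔ], [navub]) shows [b] unchanged in both environments, so [b] cannot be basic with [p] derived in isolation.
So /p/ is underlying, and a rule of intervocalic voicing — voiceless stops become voiced between vowels — gives [b].
From [rorip] the stem 'fish' is /rorip/; between vowels this yields [roribɔ].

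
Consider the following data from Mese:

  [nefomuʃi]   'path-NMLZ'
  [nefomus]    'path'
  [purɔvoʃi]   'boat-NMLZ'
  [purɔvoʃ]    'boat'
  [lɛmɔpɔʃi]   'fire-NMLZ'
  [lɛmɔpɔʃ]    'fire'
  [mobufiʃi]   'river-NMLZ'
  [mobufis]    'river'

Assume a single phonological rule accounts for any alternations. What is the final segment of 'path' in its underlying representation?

In [nefomuʃi] and [nefomus] the final segment of 'path' alternates: [ʃ] ~ [s].
Compare 'boat', with invariant [ʃ] in [purɔvoʃi] and [purɔvoʃ]: an analysis with underlying /ʃ/ and a rule producing [s] in isolation would wrongly predict alternation here too.
Therefore /s/ is basic and [ʃ] is derived by palatalization before a front vowel (/s/ becomes palato-alveolar [ʃ] before a front vowel).

/s/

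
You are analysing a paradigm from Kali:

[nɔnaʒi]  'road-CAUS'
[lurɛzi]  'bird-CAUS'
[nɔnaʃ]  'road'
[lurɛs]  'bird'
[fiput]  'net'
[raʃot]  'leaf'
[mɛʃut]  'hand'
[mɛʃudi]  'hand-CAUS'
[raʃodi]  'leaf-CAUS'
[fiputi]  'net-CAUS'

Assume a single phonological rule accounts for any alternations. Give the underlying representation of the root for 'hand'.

In [mɛʃut] and [mɛʃudi] the final segment of 'hand' alternates: [t] ~ [d].
The stem 'net' ([fiput], [fiputi]) shows [t] unchanged in both environments, so [t] cannot be basic with [d] derived before the CAUS suffix.
The alternation reflects word-final obstruent devoicing: voiced obstruents become voiceless word-finally. /d/ is underlying.
The underlying form of 'hand' is therefore /mɛʃud/.

/mɛʃud/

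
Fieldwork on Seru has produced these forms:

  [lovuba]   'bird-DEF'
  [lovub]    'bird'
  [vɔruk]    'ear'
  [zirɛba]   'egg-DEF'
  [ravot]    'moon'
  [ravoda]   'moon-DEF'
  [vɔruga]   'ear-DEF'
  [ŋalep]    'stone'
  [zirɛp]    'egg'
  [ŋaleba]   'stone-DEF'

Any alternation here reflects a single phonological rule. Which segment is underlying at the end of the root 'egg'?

/p/

'egg' shows [p] ~ [b] at the end of the stem ([zirɛp] vs [zirɛba]).
But 'bird' keeps [b] in both environments ([lovub], [lovuba]), so there is no rule changing /b/ to [p] in isolation.
The underlying segment must be /p/; voiceless stops become voiced between vowels, yielding [b] there.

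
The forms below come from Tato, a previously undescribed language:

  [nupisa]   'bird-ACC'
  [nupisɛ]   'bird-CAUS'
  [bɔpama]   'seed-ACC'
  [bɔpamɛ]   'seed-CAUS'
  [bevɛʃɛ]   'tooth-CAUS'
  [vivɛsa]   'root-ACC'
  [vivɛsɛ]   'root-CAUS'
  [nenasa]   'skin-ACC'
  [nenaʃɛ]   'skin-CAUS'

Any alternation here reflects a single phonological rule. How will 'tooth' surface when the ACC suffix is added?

[bevɛsa]

In [nenasa] and [nenaʃɛ] the final segment of 'skin' alternates: [s] ~ [ʃ].
If /s/ were underlying and a rule turned it into [ʃ] before the CAUS suffix, 'root' would also alternate; but it has [s] in both [vivɛsa] and [vivɛsɛ].
The underlying segment must be /ʃ/; palato-alveolar /ʃ/ becomes [s] when no front vowel follows, yielding [s] there.
From [bevɛʃɛ] the stem 'tooth' is /bevɛʃ/; when no front vowel follows this yields [bevɛsa].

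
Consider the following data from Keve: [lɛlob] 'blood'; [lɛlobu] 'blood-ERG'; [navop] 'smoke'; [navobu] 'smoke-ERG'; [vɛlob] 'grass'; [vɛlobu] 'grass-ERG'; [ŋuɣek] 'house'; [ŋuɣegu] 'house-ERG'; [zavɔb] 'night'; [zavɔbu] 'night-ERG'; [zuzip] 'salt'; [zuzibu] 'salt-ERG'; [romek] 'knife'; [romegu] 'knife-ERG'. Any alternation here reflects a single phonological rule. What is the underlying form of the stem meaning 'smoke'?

'smoke' shows [p] ~ [b] at the end of the stem ([navop] vs [navobu]).
The stem 'grass' ([vɛlob], [vɛlobu]) shows [b] unchanged in both environments, so [b] cannot be basic with [p] derived in isolation.
The underlying segment must be /p/; voiceless stops become voiced between vowels, yielding [b] there.
Hence 'smoke' is /navop/ underlyingly.

/navop/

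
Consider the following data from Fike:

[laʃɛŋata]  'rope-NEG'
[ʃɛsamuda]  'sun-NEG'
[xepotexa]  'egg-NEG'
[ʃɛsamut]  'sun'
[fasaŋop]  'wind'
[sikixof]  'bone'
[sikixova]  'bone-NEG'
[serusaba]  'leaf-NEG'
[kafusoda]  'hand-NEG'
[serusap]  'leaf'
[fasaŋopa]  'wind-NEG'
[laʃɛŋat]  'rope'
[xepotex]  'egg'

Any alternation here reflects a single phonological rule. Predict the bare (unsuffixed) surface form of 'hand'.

The stem for 'sun' ends in [d] in [ʃɛsamuda] but [t] in [ʃɛsamut].
Compare 'rope', with invariant [t] in [laʃɛŋata] and [laʃɛŋat]: an analysis with underlying /t/ and a rule producing [d] before the NEG suffix would wrongly predict alternation here too.
The alternation reflects word-final obstruent devoicing: voiced obstruents become voiceless word-finally. /d/ is underlying.
The one attested form of 'hand', [kafusoda], shows underlying /kafusod/. Applying the same rule word-finally gives [kafusot].

[kafusot]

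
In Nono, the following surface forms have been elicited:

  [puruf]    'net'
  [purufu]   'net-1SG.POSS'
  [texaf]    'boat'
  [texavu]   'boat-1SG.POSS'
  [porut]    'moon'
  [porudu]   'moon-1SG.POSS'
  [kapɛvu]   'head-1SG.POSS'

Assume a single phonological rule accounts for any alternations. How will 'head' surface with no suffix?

[kapɛf]

The root 'boat' surfaces as [texaf] and [texavu], with a stem-final [f] ~ [v] alternation.
If /f/ were underlying and a rule turned it into [v] before the 1SG.POSS suffix, 'net' would also alternate; but it has [f] in both [puruf] and [purufu].
The alternation reflects word-final obstruent devoicing: voiced obstruents become voiceless word-finally. /v/ is underlying.
From [kapɛvu] the stem 'head' is /kapɛv/; word-finally this yields [kapɛf].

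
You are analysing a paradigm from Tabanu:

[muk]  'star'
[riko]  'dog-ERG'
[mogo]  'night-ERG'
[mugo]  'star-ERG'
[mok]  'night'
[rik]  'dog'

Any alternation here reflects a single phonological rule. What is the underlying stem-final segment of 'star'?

The root 'star' surfaces as [muk] and [mugo], with a stem-final [k] ~ [g] alternation.
Compare 'dog', with invariant [k] in [rik] and [riko]: an analysis with underlying /k/ and a rule producing [g] before the ERG suffix would wrongly predict alternation here too.
Therefore /g/ is basic and [k] is derived by word-final obstruent devoicing (voiced obstruents become voiceless word-finally).

/g/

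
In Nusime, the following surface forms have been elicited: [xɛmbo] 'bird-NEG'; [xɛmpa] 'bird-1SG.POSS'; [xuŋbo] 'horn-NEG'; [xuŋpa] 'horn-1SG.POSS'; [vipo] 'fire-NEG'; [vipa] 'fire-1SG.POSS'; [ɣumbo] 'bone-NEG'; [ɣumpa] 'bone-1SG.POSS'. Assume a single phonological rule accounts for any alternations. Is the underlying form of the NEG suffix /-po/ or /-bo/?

The NEG morpheme has two allomorphs, [-bo] and [-po].
By contrast the 1SG.POSS suffix keeps its initial [p] throughout — that segment must be underlying.
The NEG suffix is therefore /-bo/ underlyingly, with post-vocalic devoicing: voiced stops become voiceless after a vowel.

/-bo/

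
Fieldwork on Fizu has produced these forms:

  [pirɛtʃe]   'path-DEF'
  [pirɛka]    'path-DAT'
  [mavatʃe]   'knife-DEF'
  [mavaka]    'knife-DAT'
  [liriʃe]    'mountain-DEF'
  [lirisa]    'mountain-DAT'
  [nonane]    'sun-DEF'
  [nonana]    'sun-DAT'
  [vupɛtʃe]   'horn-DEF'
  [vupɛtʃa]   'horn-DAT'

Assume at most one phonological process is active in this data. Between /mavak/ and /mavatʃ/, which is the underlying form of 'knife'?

/mavak/

'knife' shows [tʃ] ~ [k] at the end of the stem ([mavatʃe] vs [mavaka]).
If /tʃ/ were underlying and a rule turned it into [k] before the DAT suffix, 'horn' would also alternate; but it has [tʃ] in both [vupɛtʃe] and [vupɛtʃa].
The alternation reflects palatalization before a front vowel: /k/ and /s/ become palato-alveolar [tʃ] and [ʃ] before a front vowel. /k/ is underlying.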